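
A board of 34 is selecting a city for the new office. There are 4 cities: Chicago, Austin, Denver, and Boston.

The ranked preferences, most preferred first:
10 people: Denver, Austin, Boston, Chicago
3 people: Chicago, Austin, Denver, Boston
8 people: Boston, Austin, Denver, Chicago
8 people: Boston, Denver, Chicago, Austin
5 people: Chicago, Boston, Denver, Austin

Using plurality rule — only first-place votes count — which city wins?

Boston

First-place votes: Chicago 8, Austin 0, Denver 10, Boston 16.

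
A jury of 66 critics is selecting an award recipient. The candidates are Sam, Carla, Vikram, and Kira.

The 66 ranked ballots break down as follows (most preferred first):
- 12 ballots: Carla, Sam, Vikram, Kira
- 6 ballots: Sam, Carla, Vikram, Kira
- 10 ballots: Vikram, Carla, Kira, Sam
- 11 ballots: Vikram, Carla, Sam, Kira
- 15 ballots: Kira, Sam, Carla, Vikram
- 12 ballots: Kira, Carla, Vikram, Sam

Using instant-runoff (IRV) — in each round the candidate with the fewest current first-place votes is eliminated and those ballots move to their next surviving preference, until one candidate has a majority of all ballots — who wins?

Round 1: Sam 6, Carla 12, Vikram 21, Kira 27. Sam eliminated.
Round 2: Carla 18, Vikram 21, Kira 27. Carla eliminated.
Round 3: Vikram 39, Kira 27. Vikram has a majority (≥34).

Vikram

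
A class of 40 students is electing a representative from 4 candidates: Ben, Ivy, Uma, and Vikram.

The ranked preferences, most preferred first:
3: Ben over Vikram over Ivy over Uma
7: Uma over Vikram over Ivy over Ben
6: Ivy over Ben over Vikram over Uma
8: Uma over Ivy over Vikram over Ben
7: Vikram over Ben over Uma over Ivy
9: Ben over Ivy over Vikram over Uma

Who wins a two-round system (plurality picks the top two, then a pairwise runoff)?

Round 1 first-place votes: Ben 12, Ivy 6, Uma 15, Vikram 7. Uma and Ben advance.
Runoff: Uma is ranked above Ben on 15 ballots, Ben above Uma on 25.

Ben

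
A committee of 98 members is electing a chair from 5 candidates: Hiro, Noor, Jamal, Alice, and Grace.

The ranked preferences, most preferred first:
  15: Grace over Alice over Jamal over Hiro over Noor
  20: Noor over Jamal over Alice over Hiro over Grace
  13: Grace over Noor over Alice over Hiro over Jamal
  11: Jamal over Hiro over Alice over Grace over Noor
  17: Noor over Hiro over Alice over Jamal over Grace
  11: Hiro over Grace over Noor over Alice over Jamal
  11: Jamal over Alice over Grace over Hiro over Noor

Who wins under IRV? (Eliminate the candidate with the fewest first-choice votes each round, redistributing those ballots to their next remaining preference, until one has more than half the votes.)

Round 1: Hiro 11, Noor 37, Jamal 22, Alice 0, Grace 28. Alice eliminated.
Round 2: Hiro 11, Noor 37, Jamal 22, Grace 28. Hiro eliminated.
Round 3: Noor 37, Jamal 22, Grace 39. Jamal eliminated.
Round 4: Noor 37, Grace 61. Grace has a majority (≥50).

Grace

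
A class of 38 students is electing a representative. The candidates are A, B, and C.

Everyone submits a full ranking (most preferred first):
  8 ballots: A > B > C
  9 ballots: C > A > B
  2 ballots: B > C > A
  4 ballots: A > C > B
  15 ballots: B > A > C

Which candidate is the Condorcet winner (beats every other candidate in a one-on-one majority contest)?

A vs B: 21–17
A vs C: 27–11
A beats every other candidate.

A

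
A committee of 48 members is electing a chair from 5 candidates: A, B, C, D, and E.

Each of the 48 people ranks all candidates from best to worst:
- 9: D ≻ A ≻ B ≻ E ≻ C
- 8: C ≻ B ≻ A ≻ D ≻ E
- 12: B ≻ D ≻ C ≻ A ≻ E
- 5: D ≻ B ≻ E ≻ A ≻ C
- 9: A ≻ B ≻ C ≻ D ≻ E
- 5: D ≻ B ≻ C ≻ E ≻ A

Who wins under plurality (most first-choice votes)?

First-place votes: A 9, B 12, C 8, D 19, E 0.

D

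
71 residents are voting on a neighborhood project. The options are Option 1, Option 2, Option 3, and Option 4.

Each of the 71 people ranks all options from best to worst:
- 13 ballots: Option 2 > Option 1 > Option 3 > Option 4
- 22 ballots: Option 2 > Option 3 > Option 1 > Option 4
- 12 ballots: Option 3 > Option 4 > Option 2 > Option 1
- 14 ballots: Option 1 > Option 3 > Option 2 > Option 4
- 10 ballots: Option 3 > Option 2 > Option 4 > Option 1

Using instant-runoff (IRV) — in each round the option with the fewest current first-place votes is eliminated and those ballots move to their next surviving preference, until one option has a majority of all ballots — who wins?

Option 3

Round 1: Option 1 14, Option 2 35, Option 3 22, Option 4 0. Option 4 eliminated.
Round 2: Option 1 14, Option 2 35, Option 3 22. Option 1 eliminated.
Round 3: Option 2 35, Option 3 36. Option 3 has a majority (≥36).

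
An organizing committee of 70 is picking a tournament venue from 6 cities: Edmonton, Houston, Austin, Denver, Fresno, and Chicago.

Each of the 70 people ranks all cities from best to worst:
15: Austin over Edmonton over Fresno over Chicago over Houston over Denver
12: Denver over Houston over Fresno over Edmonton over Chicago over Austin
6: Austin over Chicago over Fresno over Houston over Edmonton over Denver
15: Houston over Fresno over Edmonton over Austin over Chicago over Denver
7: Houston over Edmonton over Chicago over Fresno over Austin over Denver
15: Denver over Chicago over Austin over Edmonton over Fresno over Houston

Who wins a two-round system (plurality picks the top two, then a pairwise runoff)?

Houston

Round 1 first-place votes: Edmonton 0, Houston 22, Austin 21, Denver 27, Fresno 0, Chicago 0. Denver and Houston advance.
Runoff: Denver is ranked above Houston on 27 ballots, Houston above Denver on 43.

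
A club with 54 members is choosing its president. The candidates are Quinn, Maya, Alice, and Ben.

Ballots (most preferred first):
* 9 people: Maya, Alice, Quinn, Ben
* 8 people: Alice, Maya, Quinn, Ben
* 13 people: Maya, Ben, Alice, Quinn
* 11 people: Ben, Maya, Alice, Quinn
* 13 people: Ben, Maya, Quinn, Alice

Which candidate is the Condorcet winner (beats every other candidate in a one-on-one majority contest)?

Maya

Maya vs Quinn: 54–0
Maya vs Alice: 46–8
Maya vs Ben: 30–24
Maya beats every other candidate.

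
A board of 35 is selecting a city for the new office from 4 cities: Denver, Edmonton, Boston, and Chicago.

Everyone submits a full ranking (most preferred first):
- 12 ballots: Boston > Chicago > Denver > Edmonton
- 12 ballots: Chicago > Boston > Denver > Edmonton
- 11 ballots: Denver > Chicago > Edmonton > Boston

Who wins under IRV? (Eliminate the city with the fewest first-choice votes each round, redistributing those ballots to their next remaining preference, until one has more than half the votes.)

Chicago

Round 1: Denver 11, Edmonton 0, Boston 12, Chicago 12. Edmonton eliminated.
Round 2: Denver 11, Boston 12, Chicago 12. Denver eliminated.
Round 3: Boston 12, Chicago 23. Chicago has a majority (≥18).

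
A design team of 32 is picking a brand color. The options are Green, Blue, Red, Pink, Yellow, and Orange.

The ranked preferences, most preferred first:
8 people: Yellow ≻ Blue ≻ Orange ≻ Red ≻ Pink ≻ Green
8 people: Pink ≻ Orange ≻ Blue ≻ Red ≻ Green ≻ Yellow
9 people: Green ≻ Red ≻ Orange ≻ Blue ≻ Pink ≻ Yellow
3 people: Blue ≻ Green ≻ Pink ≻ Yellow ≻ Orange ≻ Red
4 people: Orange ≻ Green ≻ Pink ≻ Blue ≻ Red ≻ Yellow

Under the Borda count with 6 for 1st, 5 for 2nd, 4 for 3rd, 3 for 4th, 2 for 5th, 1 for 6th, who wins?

Green: 8×1 + 8×2 + 9×6 + 3×5 + 4×5 = 113
Blue: 8×5 + 8×4 + 9×3 + 3×6 + 4×3 = 129
Red: 8×3 + 8×3 + 9×5 + 3×1 + 4×2 = 104
Pink: 8×2 + 8×6 + 9×2 + 3×4 + 4×4 = 110
Yellow: 8×6 + 8×1 + 9×1 + 3×3 + 4×1 = 78
Orange: 8×4 + 8×5 + 9×4 + 3×2 + 4×6 = 138

Orange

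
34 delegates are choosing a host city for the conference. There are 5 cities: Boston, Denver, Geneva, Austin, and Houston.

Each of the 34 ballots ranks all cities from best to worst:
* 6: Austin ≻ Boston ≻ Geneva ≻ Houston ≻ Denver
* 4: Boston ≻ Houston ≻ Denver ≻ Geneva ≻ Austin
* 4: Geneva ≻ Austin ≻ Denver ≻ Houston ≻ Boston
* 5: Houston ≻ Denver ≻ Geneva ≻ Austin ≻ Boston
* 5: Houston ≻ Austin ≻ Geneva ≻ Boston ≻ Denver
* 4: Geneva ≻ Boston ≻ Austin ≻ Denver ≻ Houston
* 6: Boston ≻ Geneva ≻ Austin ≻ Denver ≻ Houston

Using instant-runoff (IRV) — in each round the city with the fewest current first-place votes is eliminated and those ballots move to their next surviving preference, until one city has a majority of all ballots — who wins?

Boston

Round 1: Boston 10, Denver 0, Geneva 8, Austin 6, Houston 10. Denver eliminated.
Round 2: Boston 10, Geneva 8, Austin 6, Houston 10. Austin eliminated.
Round 3: Boston 16, Geneva 8, Houston 10. Geneva eliminated.
Round 4: Boston 20, Houston 14. Boston has a majority (≥18).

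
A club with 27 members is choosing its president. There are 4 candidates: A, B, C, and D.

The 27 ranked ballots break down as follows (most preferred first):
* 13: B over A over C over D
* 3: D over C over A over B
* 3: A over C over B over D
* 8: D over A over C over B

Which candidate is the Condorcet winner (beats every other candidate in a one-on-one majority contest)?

A vs B: 14–13
A vs C: 24–3
A vs D: 16–11
A beats every other candidate.

A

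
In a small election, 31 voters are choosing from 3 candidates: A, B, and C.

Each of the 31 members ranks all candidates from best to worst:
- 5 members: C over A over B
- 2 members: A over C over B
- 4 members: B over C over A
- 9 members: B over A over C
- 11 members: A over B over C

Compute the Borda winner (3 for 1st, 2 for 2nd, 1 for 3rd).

A

A: 5×2 + 2×3 + 4×1 + 9×2 + 11×3 = 71
B: 5×1 + 2×1 + 4×3 + 9×3 + 11×2 = 68
C: 5×3 + 2×2 + 4×2 + 9×1 + 11×1 = 47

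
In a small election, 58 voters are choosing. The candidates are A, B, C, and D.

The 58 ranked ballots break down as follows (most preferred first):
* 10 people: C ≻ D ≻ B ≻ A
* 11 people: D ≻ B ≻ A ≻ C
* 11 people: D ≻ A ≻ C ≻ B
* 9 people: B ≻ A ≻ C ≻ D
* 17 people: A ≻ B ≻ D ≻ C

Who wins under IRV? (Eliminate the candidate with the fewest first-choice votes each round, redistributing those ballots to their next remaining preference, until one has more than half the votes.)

D

Round 1: A 17, B 9, C 10, D 22. B eliminated.
Round 2: A 26, C 10, D 22. C eliminated.
Round 3: A 26, D 32. D has a majority (≥30).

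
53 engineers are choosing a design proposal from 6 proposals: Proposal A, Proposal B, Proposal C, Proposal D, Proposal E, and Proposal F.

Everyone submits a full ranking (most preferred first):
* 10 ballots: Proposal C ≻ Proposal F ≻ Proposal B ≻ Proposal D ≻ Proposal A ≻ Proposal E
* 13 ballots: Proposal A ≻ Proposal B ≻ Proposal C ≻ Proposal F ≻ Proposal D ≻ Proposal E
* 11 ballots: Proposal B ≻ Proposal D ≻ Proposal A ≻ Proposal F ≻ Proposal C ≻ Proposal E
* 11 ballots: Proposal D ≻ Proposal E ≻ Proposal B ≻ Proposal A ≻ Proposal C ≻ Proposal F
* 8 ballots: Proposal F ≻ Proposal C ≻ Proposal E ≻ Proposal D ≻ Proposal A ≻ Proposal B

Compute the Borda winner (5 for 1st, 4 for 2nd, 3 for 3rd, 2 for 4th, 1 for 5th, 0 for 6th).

Proposal A: 10×1 + 13×5 + 11×3 + 11×2 + 8×1 = 138
Proposal B: 10×3 + 13×4 + 11×5 + 11×3 + 8×0 = 170
Proposal C: 10×5 + 13×3 + 11×1 + 11×1 + 8×4 = 143
Proposal D: 10×2 + 13×1 + 11×4 + 11×5 + 8×2 = 148
Proposal E: 10×0 + 13×0 + 11×0 + 11×4 + 8×3 = 68
Proposal F: 10×4 + 13×2 + 11×2 + 11×0 + 8×5 = 128

Proposal B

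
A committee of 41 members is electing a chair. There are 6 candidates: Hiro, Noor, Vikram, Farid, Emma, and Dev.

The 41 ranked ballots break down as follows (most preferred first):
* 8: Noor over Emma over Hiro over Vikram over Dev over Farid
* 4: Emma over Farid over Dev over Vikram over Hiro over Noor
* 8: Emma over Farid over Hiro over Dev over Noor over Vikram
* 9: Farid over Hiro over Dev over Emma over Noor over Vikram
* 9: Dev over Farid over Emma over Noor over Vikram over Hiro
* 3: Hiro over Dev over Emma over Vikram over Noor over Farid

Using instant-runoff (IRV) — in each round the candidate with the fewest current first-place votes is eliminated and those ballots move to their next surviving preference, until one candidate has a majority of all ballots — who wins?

Dev

Round 1: Hiro 3, Noor 8, Vikram 0, Farid 9, Emma 12, Dev 9. Vikram eliminated.
Round 2: Hiro 3, Noor 8, Farid 9, Emma 12, Dev 9. Hiro eliminated.
Round 3: Noor 8, Farid 9, Emma 12, Dev 12. Noor eliminated.
Round 4: Farid 9, Emma 20, Dev 12. Farid eliminated.
Round 5: Emma 20, Dev 21. Dev has a majority (≥21).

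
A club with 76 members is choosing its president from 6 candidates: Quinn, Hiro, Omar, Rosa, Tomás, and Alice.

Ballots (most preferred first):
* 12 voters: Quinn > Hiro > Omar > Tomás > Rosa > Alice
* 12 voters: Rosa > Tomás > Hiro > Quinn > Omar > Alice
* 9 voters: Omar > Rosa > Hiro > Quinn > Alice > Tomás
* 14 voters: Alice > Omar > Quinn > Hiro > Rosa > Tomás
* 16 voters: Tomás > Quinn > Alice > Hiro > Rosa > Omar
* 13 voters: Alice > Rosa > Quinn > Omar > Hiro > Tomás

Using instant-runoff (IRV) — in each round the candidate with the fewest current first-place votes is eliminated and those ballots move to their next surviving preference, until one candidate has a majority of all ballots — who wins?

Tomás

Round 1: Quinn 12, Hiro 0, Omar 9, Rosa 12, Tomás 16, Alice 27. Hiro eliminated.
Round 2: Quinn 12, Omar 9, Rosa 12, Tomás 16, Alice 27. Omar eliminated.
Round 3: Quinn 12, Rosa 21, Tomás 16, Alice 27. Quinn eliminated.
Round 4: Rosa 21, Tomás 28, Alice 27. Rosa eliminated.
Round 5: Tomás 40, Alice 36. Tomás has a majority (≥39).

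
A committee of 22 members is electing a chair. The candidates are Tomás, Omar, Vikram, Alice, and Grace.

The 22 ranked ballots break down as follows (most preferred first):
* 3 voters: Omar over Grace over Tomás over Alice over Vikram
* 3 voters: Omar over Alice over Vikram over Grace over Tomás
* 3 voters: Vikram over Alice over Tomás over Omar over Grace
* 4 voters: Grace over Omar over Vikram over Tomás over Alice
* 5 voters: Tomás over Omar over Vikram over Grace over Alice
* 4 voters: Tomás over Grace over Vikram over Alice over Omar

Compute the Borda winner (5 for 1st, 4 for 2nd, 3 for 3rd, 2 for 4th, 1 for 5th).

Omar

Tomás: 3×3 + 3×1 + 3×3 + 4×2 + 5×5 + 4×5 = 74
Omar: 3×5 + 3×5 + 3×2 + 4×4 + 5×4 + 4×1 = 76
Vikram: 3×1 + 3×3 + 3×5 + 4×3 + 5×3 + 4×3 = 66
Alice: 3×2 + 3×4 + 3×4 + 4×1 + 5×1 + 4×2 = 47
Grace: 3×4 + 3×2 + 3×1 + 4×5 + 5×2 + 4×4 = 67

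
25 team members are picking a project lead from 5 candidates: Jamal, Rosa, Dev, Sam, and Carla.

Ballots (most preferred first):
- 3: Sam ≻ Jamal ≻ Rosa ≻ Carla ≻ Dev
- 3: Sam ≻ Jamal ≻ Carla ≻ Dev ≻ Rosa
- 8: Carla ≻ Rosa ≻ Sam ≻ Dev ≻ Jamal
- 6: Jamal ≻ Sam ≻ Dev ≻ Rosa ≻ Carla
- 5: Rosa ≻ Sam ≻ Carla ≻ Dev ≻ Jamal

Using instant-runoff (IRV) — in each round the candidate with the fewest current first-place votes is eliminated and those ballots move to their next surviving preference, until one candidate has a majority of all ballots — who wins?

Round 1: Jamal 6, Rosa 5, Dev 0, Sam 6, Carla 8. Dev eliminated.
Round 2: Jamal 6, Rosa 5, Sam 6, Carla 8. Rosa eliminated.
Round 3: Jamal 6, Sam 11, Carla 8. Jamal eliminated.
Round 4: Sam 17, Carla 8. Sam has a majority (≥13).

Sam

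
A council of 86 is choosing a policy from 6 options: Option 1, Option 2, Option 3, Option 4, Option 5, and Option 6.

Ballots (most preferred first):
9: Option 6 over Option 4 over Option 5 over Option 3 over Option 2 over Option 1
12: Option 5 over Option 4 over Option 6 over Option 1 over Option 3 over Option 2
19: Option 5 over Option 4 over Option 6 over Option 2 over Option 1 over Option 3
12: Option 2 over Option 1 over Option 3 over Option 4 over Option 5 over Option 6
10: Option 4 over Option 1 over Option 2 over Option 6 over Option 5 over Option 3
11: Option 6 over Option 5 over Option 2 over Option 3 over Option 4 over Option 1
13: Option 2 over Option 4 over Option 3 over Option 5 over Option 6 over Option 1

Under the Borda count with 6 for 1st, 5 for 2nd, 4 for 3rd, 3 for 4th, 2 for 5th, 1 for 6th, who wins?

Option 1: 9×1 + 12×3 + 19×2 + 12×5 + 10×5 + 11×1 + 13×1 = 217
Option 2: 9×2 + 12×1 + 19×3 + 12×6 + 10×4 + 11×4 + 13×6 = 321
Option 3: 9×3 + 12×2 + 19×1 + 12×4 + 10×1 + 11×3 + 13×4 = 213
Option 4: 9×5 + 12×5 + 19×5 + 12×3 + 10×6 + 11×2 + 13×5 = 383
Option 5: 9×4 + 12×6 + 19×6 + 12×2 + 10×2 + 11×5 + 13×3 = 360
Option 6: 9×6 + 12×4 + 19×4 + 12×1 + 10×3 + 11×6 + 13×2 = 312

Option 4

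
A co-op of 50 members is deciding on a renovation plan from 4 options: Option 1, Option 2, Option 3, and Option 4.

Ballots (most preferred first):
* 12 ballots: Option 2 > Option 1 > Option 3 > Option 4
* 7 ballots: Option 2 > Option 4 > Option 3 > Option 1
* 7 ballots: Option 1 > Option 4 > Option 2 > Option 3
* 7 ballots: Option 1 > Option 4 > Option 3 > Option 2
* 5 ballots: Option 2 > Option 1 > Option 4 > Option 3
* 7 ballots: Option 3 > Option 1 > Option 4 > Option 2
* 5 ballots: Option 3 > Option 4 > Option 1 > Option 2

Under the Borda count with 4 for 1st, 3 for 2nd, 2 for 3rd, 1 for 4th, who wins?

Option 1

Option 1: 12×3 + 7×1 + 7×4 + 7×4 + 5×3 + 7×3 + 5×2 = 145
Option 2: 12×4 + 7×4 + 7×2 + 7×1 + 5×4 + 7×1 + 5×1 = 129
Option 3: 12×2 + 7×2 + 7×1 + 7×2 + 5×1 + 7×4 + 5×4 = 112
Option 4: 12×1 + 7×3 + 7×3 + 7×3 + 5×2 + 7×2 + 5×3 = 114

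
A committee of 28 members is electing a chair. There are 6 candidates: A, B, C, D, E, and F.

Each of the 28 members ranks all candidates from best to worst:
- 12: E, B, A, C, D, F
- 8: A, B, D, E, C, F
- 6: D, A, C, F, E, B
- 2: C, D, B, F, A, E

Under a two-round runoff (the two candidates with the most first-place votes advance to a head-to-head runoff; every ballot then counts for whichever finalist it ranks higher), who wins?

A

Round 1 first-place votes: A 8, B 0, C 2, D 6, E 12, F 0. E and A advance.
Runoff: E is ranked above A on 12 ballots, A above E on 16.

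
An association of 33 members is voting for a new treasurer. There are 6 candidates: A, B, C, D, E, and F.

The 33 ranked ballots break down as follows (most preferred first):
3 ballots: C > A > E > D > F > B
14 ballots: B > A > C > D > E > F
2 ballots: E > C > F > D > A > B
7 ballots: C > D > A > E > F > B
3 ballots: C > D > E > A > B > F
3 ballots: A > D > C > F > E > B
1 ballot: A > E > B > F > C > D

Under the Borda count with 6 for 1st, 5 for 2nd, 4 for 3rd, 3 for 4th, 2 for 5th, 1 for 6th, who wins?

C

A: 3×5 + 14×5 + 2×2 + 7×4 + 3×3 + 3×6 + 1×6 = 150
B: 3×1 + 14×6 + 2×1 + 7×1 + 3×2 + 3×1 + 1×4 = 109
C: 3×6 + 14×4 + 2×5 + 7×6 + 3×6 + 3×4 + 1×2 = 158
D: 3×3 + 14×3 + 2×3 + 7×5 + 3×5 + 3×5 + 1×1 = 123
E: 3×4 + 14×2 + 2×6 + 7×3 + 3×4 + 3×2 + 1×5 = 96
F: 3×2 + 14×1 + 2×4 + 7×2 + 3×1 + 3×3 + 1×3 = 57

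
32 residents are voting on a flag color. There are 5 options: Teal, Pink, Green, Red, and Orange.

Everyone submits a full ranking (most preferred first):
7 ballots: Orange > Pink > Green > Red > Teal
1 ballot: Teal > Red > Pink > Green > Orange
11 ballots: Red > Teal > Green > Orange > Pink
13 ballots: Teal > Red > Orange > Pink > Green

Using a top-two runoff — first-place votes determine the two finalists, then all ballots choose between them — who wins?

Red

Round 1 first-place votes: Teal 14, Pink 0, Green 0, Red 11, Orange 7. Teal and Red advance.
Runoff: Teal is ranked above Red on 14 ballots, Red above Teal on 18.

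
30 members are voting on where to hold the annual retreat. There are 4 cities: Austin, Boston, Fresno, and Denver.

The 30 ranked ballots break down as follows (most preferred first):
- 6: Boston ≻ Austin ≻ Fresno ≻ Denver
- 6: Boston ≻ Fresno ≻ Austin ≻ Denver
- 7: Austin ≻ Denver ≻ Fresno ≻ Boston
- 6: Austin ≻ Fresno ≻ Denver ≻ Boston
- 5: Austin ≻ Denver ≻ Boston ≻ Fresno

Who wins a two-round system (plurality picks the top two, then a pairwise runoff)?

Round 1 first-place votes: Austin 18, Boston 12, Fresno 0, Denver 0. Austin and Boston advance.
Runoff: Austin is ranked above Boston on 18 ballots, Boston above Austin on 12.

Austin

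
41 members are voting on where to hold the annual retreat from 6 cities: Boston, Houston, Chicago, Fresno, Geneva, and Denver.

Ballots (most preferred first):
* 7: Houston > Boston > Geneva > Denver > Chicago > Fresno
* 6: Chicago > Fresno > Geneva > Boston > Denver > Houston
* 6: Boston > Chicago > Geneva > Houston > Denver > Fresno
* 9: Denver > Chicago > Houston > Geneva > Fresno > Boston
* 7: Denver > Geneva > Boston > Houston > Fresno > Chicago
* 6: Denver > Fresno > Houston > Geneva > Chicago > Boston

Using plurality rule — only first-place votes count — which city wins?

Denver

First-place votes: Boston 6, Houston 7, Chicago 6, Fresno 0, Geneva 0, Denver 22.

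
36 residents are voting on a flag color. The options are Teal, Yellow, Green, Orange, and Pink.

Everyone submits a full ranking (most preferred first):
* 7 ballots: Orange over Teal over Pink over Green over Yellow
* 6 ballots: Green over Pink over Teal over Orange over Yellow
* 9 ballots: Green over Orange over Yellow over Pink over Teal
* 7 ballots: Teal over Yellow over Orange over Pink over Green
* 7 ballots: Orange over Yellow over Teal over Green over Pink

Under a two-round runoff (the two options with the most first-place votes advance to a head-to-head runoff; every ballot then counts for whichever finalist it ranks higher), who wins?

Round 1 first-place votes: Teal 7, Yellow 0, Green 15, Orange 14, Pink 0. Green and Orange advance.
Runoff: Green is ranked above Orange on 15 ballots, Orange above Green on 21.

Orange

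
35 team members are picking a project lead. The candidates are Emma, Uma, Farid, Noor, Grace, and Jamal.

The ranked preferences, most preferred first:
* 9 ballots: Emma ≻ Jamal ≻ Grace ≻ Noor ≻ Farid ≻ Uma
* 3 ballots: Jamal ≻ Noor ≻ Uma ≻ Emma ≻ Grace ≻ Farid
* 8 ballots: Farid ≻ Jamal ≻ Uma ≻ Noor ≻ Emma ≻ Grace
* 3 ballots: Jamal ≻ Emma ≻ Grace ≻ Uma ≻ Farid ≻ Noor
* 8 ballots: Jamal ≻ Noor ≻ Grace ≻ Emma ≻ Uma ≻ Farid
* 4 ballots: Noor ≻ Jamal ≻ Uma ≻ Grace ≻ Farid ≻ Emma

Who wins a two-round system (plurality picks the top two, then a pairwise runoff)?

Round 1 first-place votes: Emma 9, Uma 0, Farid 8, Noor 4, Grace 0, Jamal 14. Jamal and Emma advance.
Runoff: Jamal is ranked above Emma on 26 ballots, Emma above Jamal on 9.

Jamal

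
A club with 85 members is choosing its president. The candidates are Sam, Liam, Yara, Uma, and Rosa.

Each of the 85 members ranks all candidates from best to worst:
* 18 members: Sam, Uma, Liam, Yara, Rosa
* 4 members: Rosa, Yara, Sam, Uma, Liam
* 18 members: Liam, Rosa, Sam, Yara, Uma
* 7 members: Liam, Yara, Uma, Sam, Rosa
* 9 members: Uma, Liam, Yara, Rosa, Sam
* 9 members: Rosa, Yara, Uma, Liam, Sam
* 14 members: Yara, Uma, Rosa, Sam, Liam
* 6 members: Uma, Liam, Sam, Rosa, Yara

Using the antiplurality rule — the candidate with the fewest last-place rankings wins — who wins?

Yara

Last-place votes: Sam 18, Liam 18, Yara 6, Uma 18, Rosa 25.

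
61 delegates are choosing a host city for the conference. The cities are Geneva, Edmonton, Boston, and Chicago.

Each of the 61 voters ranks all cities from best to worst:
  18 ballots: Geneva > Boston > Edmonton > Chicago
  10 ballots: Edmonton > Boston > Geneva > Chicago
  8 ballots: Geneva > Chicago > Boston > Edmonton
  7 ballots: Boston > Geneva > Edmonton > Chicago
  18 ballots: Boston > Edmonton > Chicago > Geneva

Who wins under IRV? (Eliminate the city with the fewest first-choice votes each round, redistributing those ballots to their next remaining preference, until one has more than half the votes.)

Boston

Round 1: Geneva 26, Edmonton 10, Boston 25, Chicago 0. Chicago eliminated.
Round 2: Geneva 26, Edmonton 10, Boston 25. Edmonton eliminated.
Round 3: Geneva 26, Boston 35. Boston has a majority (≥31).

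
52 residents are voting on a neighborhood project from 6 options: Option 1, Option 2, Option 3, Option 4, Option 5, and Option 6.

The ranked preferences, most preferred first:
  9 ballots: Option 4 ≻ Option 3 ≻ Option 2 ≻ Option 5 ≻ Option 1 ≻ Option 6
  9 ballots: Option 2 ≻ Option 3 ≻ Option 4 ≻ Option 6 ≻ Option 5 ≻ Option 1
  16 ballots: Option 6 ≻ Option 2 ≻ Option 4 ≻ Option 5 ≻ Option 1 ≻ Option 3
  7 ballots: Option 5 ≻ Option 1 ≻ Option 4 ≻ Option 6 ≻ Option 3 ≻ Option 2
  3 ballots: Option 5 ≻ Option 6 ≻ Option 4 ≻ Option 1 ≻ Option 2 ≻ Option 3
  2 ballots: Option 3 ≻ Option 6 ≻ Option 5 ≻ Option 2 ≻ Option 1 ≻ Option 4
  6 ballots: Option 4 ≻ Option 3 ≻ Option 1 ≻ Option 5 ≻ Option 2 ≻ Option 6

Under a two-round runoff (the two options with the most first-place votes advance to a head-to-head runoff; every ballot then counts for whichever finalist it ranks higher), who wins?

Option 4

Round 1 first-place votes: Option 1 0, Option 2 9, Option 3 2, Option 4 15, Option 5 10, Option 6 16. Option 6 and Option 4 advance.
Runoff: Option 6 is ranked above Option 4 on 21 ballots, Option 4 above Option 6 on 31.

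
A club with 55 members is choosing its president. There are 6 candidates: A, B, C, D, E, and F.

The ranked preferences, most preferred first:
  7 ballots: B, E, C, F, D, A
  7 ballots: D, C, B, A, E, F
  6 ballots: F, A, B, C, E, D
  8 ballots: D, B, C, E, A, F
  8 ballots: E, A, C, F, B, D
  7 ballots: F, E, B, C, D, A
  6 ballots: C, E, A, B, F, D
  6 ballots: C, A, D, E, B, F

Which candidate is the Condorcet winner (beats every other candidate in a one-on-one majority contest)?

B

B vs A: 29–26
B vs C: 28–27
B vs D: 34–21
B vs E: 28–27
B vs F: 34–21
B beats every other candidate.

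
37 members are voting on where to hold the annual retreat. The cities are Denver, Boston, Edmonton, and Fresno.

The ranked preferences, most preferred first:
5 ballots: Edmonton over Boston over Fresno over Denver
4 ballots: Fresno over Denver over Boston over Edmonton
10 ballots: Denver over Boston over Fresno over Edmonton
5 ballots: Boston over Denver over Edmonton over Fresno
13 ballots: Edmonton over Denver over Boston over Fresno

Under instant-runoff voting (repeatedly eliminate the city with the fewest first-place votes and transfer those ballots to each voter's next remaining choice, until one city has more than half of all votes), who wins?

Denver

Round 1: Denver 10, Boston 5, Edmonton 18, Fresno 4. Fresno eliminated.
Round 2: Denver 14, Boston 5, Edmonton 18. Boston eliminated.
Round 3: Denver 19, Edmonton 18. Denver has a majority (≥19).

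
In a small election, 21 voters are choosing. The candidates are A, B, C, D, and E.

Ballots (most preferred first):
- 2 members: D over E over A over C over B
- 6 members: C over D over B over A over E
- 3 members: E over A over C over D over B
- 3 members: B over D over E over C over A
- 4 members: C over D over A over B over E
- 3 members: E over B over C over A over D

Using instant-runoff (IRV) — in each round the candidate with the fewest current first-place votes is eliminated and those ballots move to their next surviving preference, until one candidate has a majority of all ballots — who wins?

E

Round 1: A 0, B 3, C 10, D 2, E 6. A eliminated.
Round 2: B 3, C 10, D 2, E 6. D eliminated.
Round 3: B 3, C 10, E 8. B eliminated.
Round 4: C 10, E 11. E has a majority (≥11).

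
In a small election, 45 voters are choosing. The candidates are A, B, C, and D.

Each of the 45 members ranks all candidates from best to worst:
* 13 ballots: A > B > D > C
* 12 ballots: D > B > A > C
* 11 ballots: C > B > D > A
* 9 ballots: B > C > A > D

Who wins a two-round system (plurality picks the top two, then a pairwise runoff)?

Round 1 first-place votes: A 13, B 9, C 11, D 12. A and D advance.
Runoff: A is ranked above D on 22 ballots, D above A on 23.

D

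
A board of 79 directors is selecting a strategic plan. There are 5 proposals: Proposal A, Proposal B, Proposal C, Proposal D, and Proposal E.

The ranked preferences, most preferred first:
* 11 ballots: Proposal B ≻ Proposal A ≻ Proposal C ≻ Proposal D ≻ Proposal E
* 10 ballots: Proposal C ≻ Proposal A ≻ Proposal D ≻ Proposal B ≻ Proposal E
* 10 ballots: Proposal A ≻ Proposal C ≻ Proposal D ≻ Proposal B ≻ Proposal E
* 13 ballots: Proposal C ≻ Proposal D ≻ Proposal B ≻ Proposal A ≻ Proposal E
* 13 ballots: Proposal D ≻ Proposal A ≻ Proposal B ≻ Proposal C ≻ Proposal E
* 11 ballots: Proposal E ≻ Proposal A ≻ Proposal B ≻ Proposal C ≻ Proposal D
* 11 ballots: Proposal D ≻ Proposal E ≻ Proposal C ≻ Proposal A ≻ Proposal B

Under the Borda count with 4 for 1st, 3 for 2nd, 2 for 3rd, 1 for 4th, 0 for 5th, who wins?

Proposal A: 11×3 + 10×3 + 10×4 + 13×1 + 13×3 + 11×3 + 11×1 = 199
Proposal B: 11×4 + 10×1 + 10×1 + 13×2 + 13×2 + 11×2 + 11×0 = 138
Proposal C: 11×2 + 10×4 + 10×3 + 13×4 + 13×1 + 11×1 + 11×2 = 190
Proposal D: 11×1 + 10×2 + 10×2 + 13×3 + 13×4 + 11×0 + 11×4 = 186
Proposal E: 11×0 + 10×0 + 10×0 + 13×0 + 13×0 + 11×4 + 11×3 = 77

Proposal A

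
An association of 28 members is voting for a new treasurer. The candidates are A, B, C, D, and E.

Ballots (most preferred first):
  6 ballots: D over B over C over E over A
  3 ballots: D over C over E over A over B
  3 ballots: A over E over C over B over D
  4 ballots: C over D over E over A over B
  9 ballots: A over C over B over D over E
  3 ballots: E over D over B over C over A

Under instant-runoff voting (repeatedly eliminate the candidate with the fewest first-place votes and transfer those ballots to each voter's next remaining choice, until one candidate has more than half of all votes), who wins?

Round 1: A 12, B 0, C 4, D 9, E 3. B eliminated.
Round 2: A 12, C 4, D 9, E 3. E eliminated.
Round 3: A 12, C 4, D 12. C eliminated.
Round 4: A 12, D 16. D has a majority (≥15).

D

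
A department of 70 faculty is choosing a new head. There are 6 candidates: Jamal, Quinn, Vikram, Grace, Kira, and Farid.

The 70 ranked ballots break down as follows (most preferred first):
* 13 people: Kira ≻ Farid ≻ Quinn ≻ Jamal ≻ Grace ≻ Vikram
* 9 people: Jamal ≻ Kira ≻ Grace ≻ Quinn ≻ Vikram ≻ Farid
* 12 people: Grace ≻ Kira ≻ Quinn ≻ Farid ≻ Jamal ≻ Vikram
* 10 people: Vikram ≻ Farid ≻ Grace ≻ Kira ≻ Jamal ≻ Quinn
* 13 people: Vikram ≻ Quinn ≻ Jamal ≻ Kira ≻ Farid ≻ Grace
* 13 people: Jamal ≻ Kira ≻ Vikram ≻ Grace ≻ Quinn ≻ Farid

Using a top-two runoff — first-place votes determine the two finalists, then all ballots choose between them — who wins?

Jamal

Round 1 first-place votes: Jamal 22, Quinn 0, Vikram 23, Grace 12, Kira 13, Farid 0. Vikram and Jamal advance.
Runoff: Vikram is ranked above Jamal on 23 ballots, Jamal above Vikram on 47.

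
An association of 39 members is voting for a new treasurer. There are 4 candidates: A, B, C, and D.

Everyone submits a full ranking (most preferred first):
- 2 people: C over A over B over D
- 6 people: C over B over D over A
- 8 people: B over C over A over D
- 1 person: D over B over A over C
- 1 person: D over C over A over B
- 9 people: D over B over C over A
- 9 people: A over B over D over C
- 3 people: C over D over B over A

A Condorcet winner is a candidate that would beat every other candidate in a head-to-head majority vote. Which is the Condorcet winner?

B vs A: 27–12
B vs C: 27–12
B vs D: 25–14
B beats every other candidate.

B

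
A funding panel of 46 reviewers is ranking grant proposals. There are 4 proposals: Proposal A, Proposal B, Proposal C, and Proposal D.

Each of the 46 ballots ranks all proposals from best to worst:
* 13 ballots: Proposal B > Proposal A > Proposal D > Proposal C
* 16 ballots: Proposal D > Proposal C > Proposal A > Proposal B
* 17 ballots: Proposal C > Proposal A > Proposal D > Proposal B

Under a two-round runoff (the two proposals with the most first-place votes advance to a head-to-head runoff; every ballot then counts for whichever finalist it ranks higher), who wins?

Proposal D

Round 1 first-place votes: Proposal A 0, Proposal B 13, Proposal C 17, Proposal D 16. Proposal C and Proposal D advance.
Runoff: Proposal C is ranked above Proposal D on 17 ballots, Proposal D above Proposal C on 29.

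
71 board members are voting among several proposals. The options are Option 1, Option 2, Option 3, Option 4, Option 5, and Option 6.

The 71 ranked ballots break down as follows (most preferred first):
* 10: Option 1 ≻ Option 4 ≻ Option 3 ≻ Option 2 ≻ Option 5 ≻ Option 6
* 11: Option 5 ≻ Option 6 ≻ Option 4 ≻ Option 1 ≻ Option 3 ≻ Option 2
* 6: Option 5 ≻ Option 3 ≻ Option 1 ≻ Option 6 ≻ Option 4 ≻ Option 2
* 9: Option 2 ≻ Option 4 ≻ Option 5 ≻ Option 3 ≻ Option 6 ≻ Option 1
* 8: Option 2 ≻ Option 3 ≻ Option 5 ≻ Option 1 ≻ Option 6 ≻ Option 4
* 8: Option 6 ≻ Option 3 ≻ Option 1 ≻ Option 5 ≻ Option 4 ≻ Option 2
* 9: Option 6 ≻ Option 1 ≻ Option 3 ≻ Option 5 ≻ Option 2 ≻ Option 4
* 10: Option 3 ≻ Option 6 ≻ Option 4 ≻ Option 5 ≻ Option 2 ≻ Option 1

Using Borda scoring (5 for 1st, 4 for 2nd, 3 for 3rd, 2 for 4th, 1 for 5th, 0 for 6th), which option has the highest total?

Option 3

Option 1: 10×5 + 11×2 + 6×3 + 9×0 + 8×2 + 8×3 + 9×4 + 10×0 = 166
Option 2: 10×2 + 11×0 + 6×0 + 9×5 + 8×5 + 8×0 + 9×1 + 10×1 = 124
Option 3: 10×3 + 11×1 + 6×4 + 9×2 + 8×4 + 8×4 + 9×3 + 10×5 = 224
Option 4: 10×4 + 11×3 + 6×1 + 9×4 + 8×0 + 8×1 + 9×0 + 10×3 = 153
Option 5: 10×1 + 11×5 + 6×5 + 9×3 + 8×3 + 8×2 + 9×2 + 10×2 = 200
Option 6: 10×0 + 11×4 + 6×2 + 9×1 + 8×1 + 8×5 + 9×5 + 10×4 = 198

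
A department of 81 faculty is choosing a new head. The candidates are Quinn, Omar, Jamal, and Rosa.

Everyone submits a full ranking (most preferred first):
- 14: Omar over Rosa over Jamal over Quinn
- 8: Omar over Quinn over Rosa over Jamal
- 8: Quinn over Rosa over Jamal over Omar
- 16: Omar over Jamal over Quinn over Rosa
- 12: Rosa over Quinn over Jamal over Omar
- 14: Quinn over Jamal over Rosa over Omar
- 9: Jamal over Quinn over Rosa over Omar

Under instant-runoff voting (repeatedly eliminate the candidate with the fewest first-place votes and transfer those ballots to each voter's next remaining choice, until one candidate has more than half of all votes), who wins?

Round 1: Quinn 22, Omar 38, Jamal 9, Rosa 12. Jamal eliminated.
Round 2: Quinn 31, Omar 38, Rosa 12. Rosa eliminated.
Round 3: Quinn 43, Omar 38. Quinn has a majority (≥41).

Quinn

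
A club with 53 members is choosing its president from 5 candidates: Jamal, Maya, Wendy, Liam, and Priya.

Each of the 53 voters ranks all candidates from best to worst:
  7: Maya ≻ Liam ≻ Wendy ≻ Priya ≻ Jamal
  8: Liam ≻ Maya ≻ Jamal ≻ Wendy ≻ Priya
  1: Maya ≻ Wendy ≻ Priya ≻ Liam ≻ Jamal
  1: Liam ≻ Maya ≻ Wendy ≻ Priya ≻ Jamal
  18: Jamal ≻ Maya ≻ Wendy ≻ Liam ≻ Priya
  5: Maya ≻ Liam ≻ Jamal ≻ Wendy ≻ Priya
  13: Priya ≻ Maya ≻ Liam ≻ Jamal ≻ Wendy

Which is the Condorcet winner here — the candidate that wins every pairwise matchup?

Maya

Maya vs Jamal: 35–18
Maya vs Wendy: 53–0
Maya vs Liam: 44–9
Maya vs Priya: 40–13
Maya beats every other candidate.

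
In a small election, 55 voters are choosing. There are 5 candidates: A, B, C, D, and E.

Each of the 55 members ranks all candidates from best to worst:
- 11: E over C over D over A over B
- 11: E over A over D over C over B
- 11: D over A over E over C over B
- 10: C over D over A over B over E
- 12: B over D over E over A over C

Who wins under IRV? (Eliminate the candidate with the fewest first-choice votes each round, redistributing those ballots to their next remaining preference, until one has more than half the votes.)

Round 1: A 0, B 12, C 10, D 11, E 22. A eliminated.
Round 2: B 12, C 10, D 11, E 22. C eliminated.
Round 3: B 12, D 21, E 22. B eliminated.
Round 4: D 33, E 22. D has a majority (≥28).

D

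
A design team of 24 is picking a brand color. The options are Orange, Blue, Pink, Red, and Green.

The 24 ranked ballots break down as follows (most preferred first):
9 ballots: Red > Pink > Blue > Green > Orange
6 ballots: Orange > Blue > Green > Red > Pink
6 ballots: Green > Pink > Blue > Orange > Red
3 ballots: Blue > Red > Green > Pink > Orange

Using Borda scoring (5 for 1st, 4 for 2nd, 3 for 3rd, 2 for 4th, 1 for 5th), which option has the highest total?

Blue

Orange: 9×1 + 6×5 + 6×2 + 3×1 = 54
Blue: 9×3 + 6×4 + 6×3 + 3×5 = 84
Pink: 9×4 + 6×1 + 6×4 + 3×2 = 72
Red: 9×5 + 6×2 + 6×1 + 3×4 = 75
Green: 9×2 + 6×3 + 6×5 + 3×3 = 75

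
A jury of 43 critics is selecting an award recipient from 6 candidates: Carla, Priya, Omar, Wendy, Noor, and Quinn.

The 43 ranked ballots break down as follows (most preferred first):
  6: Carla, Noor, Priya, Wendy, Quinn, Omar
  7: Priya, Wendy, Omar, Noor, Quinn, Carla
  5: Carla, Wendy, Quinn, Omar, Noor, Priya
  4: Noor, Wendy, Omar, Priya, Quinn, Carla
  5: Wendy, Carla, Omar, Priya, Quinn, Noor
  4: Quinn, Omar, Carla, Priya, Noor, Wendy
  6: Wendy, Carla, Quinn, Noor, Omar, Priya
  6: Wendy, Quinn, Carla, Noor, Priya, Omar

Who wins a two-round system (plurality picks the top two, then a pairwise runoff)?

Wendy

Round 1 first-place votes: Carla 11, Priya 7, Omar 0, Wendy 17, Noor 4, Quinn 4. Wendy and Carla advance.
Runoff: Wendy is ranked above Carla on 28 ballots, Carla above Wendy on 15.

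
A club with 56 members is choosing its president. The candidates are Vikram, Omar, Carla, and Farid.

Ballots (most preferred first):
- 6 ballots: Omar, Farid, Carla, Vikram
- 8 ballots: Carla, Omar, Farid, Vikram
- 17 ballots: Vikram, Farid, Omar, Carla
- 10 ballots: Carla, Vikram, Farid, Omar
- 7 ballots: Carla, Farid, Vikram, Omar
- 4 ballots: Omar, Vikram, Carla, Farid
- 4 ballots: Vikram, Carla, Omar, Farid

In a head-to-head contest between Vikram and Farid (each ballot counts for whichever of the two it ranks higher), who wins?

Vikram

Vikram is ranked above Farid on 35 ballots; Farid above Vikram on 21.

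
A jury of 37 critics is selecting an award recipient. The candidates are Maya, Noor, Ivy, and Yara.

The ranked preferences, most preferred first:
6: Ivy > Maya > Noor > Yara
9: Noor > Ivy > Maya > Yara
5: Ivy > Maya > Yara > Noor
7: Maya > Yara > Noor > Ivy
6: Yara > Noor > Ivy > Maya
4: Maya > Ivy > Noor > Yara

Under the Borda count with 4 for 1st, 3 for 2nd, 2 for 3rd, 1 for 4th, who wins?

Ivy

Maya: 6×3 + 9×2 + 5×3 + 7×4 + 6×1 + 4×4 = 101
Noor: 6×2 + 9×4 + 5×1 + 7×2 + 6×3 + 4×2 = 93
Ivy: 6×4 + 9×3 + 5×4 + 7×1 + 6×2 + 4×3 = 102
Yara: 6×1 + 9×1 + 5×2 + 7×3 + 6×4 + 4×1 = 74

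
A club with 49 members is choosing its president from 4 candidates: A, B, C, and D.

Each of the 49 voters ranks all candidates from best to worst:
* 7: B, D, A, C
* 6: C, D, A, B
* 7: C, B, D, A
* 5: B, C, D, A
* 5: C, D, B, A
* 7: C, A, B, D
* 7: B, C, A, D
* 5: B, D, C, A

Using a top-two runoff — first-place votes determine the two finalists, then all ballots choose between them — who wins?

C

Round 1 first-place votes: A 0, B 24, C 25, D 0. C and B advance.
Runoff: C is ranked above B on 25 ballots, B above C on 24.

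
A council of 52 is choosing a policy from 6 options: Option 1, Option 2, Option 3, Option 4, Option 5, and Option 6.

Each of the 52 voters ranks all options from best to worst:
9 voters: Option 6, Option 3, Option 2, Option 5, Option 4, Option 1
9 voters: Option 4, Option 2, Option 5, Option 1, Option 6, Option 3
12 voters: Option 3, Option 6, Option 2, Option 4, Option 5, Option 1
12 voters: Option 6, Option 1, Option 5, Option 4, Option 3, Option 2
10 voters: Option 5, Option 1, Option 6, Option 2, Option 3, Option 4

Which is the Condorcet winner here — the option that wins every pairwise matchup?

Option 6 vs Option 1: 33–19
Option 6 vs Option 2: 43–9
Option 6 vs Option 3: 40–12
Option 6 vs Option 4: 43–9
Option 6 vs Option 5: 33–19
Option 6 beats every other option.

Option 6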